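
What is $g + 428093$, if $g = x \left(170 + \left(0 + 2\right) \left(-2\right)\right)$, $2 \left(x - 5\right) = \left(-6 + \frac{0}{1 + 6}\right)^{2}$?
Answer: $431911$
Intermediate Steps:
$x = 23$ ($x = 5 + \frac{\left(-6 + \frac{0}{1 + 6}\right)^{2}}{2} = 5 + \frac{\left(-6 + \frac{0}{7}\right)^{2}}{2} = 5 + \frac{\left(-6 + 0 \cdot \frac{1}{7}\right)^{2}}{2} = 5 + \frac{\left(-6 + 0\right)^{2}}{2} = 5 + \frac{\left(-6\right)^{2}}{2} = 5 + \frac{1}{2} \cdot 36 = 5 + 18 = 23$)
$g = 3818$ ($g = 23 \left(170 + \left(0 + 2\right) \left(-2\right)\right) = 23 \left(170 + 2 \left(-2\right)\right) = 23 \left(170 - 4\right) = 23 \cdot 166 = 3818$)
$g + 428093 = 3818 + 428093 = 431911$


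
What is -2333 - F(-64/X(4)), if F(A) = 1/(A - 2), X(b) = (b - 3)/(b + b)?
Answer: -1199161/514 ≈ -2333.0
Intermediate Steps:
X(b) = (-3 + b)/(2*b) (X(b) = (-3 + b)/((2*b)) = (-3 + b)*(1/(2*b)) = (-3 + b)/(2*b))
F(A) = 1/(-2 + A)
-2333 - F(-64/X(4)) = -2333 - 1/(-2 - 64*8/(-3 + 4)) = -2333 - 1/(-2 - 64/((1/2)*(1/4)*1)) = -2333 - 1/(-2 - 64/1/8) = -2333 - 1/(-2 - 64*8) = -2333 - 1/(-2 - 512) = -2333 - 1/(-514) = -2333 - 1*(-1/514) = -2333 + 1/514 = -1199161/514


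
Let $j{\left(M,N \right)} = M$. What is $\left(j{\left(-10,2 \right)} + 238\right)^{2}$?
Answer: $51984$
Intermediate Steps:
$\left(j{\left(-10,2 \right)} + 238\right)^{2} = \left(-10 + 238\right)^{2} = 228^{2} = 51984$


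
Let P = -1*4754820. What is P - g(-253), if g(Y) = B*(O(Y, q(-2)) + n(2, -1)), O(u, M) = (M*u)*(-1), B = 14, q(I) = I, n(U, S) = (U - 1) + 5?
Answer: -4747820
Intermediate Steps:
P = -4754820
n(U, S) = 4 + U (n(U, S) = (-1 + U) + 5 = 4 + U)
O(u, M) = -M*u
g(Y) = 84 + 28*Y (g(Y) = 14*(-1*(-2)*Y + (4 + 2)) = 14*(2*Y + 6) = 14*(6 + 2*Y) = 84 + 28*Y)
P - g(-253) = -4754820 - (84 + 28*(-253)) = -4754820 - (84 - 7084) = -4754820 - 1*(-7000) = -4754820 + 7000 = -4747820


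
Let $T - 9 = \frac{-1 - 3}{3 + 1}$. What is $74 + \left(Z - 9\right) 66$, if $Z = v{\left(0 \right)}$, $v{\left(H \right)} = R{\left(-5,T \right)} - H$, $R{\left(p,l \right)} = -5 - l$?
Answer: $-1378$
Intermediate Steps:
$T = 8$ ($T = 9 + \frac{-1 - 3}{3 + 1} = 9 - \frac{4}{4} = 9 - 1 = 8$)
$v{\left(H \right)} = -13 - H$ ($v{\left(H \right)} = \left(-5 - 8\right) - H = -13 - H$)
$Z = -13$ ($Z = -13 - 0 = -13 + 0 = -13$)
$74 + \left(Z - 9\right) 66 = 74 + \left(-13 - 9\right) 66 = 74 - 1452 = -1378$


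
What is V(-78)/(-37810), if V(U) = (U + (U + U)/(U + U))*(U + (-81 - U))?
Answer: -6237/37810 ≈ -0.16496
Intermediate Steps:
V(U) = -81 - 81*U (V(U) = (U + (2*U)/((2*U)))*(-81) = (U + (2*U)*(1/(2*U)))*(-81) = (U + 1)*(-81) = (1 + U)*(-81) = -81 - 81*U)
V(-78)/(-37810) = (-81 - 81*(-78))/(-37810) = (-81 + 6318)*(-1/37810) = 6237*(-1/37810) = -6237/37810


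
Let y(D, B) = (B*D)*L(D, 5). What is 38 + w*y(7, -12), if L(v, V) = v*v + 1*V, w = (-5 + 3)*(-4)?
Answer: -36250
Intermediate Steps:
w = 8 (w = -2*(-4) = 8)
L(v, V) = V + v**2 (L(v, V) = v**2 + V = V + v**2)
y(D, B) = B*D*(5 + D**2) (y(D, B) = (B*D)*(5 + D**2) = B*D*(5 + D**2))
38 + w*y(7, -12) = 38 + 8*(-12*7*(5 + 7**2)) = 38 + 8*(-12*7*(5 + 49)) = 38 + 8*(-12*7*54) = 38 + 8*(-4536) = 38 - 36288 = -36250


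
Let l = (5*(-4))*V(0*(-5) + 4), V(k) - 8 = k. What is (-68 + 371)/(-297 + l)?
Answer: -101/179 ≈ -0.56425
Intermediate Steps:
V(k) = 8 + k
l = -240 (l = (5*(-4))*(8 + (0*(-5) + 4)) = -20*(8 + (0 + 4)) = -20*(8 + 4) = -20*12 = -240)
(-68 + 371)/(-297 + l) = (-68 + 371)/(-297 - 240) = 303/(-537) = 303*(-1/537) = -101/179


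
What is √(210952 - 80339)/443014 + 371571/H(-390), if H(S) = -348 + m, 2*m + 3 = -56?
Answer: -743142/755 + √130613/443014 ≈ -984.29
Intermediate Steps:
m = -59/2 (m = -3/2 + (½)*(-56) = -3/2 - 28 = -59/2 ≈ -29.500)
H(S) = -755/2 (H(S) = -348 - 59/2 = -755/2)
√(210952 - 80339)/443014 + 371571/H(-390) = √(210952 - 80339)/443014 + 371571/(-755/2) = √130613*(1/443014) + 371571*(-2/755) = √130613/443014 - 743142/755 = -743142/755 + √130613/443014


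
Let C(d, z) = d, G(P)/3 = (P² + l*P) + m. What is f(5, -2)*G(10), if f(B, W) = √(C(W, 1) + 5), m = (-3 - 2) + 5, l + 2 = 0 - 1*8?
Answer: 0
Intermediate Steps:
l = -10 (l = -2 + (0 - 1*8) = -2 + (0 - 8) = -2 - 8 = -10)
m = 0 (m = -5 + 5 = 0)
G(P) = -30*P + 3*P² (G(P) = 3*((P² - 10*P) + 0) = 3*(P² - 10*P) = -30*P + 3*P²)
f(B, W) = √(5 + W) (f(B, W) = √(W + 5) = √(5 + W))
f(5, -2)*G(10) = √(5 - 2)*(3*10*(-10 + 10)) = √3*(3*10*0) = √3*0 = 0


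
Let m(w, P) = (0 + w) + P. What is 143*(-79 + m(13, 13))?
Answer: -7579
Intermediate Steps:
m(w, P) = P + w (m(w, P) = w + P = P + w)
143*(-79 + m(13, 13)) = 143*(-79 + (13 + 13)) = 143*(-79 + 26) = 143*(-53) = -7579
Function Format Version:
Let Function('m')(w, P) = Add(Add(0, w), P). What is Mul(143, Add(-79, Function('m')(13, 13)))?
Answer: -7579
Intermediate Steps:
Function('m')(w, P) = Add(P, w) (Function('m')(w, P) = Add(w, P) = Add(P, w))
Mul(143, Add(-79, Function('m')(13, 13))) = Mul(143, Add(-79, Add(13, 13))) = Mul(143, Add(-79, 26)) = Mul(143, -53) = -7579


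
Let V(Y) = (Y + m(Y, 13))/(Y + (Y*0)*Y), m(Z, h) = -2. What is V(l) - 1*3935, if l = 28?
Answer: -55077/14 ≈ -3934.1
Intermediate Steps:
V(Y) = (-2 + Y)/Y (V(Y) = (Y - 2)/(Y + (Y*0)*Y) = (-2 + Y)/(Y + 0*Y) = (-2 + Y)/(Y + 0) = (-2 + Y)/Y)
V(l) - 1*3935 = (-2 + 28)/28 - 1*3935 = (1/28)*26 - 3935 = 13/14 - 3935 = -55077/14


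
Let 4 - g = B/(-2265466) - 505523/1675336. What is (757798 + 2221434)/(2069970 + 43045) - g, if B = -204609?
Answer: -11233632668179417669/4009886258383143320 ≈ -2.8015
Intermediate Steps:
g = 7992061665699/1897708373288 (g = 4 - (-204609/(-2265466) - 505523/1675336) = 4 - (-204609*(-1/2265466) - 505523*1/1675336) = 4 - (204609/2265466 - 505523/1675336) = 4 - 1*(-401228172547/1897708373288) = 4 + 401228172547/1897708373288 = 7992061665699/1897708373288 ≈ 4.2114)
(757798 + 2221434)/(2069970 + 43045) - g = (757798 + 2221434)/(2069970 + 43045) - 1*7992061665699/1897708373288 = 2979232/2113015 - 7992061665699/1897708373288 = -11233632668179417669/4009886258383143320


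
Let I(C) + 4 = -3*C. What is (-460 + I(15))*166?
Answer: -84494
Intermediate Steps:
I(C) = -4 - 3*C
(-460 + I(15))*166 = (-460 + (-4 - 3*15))*166 = (-460 + (-4 - 45))*166 = (-460 - 49)*166 = -509*166 = -84494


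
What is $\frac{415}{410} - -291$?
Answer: $\frac{23945}{82} \approx 292.01$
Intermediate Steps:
$\frac{415}{410} - -291 = 415 \cdot \frac{1}{410} + 291 = \frac{83}{82} + 291 = \frac{23945}{82}$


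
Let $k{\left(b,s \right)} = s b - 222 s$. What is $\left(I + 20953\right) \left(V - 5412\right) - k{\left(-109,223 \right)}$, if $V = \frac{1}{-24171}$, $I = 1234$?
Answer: $- \frac{2900573947688}{24171} \approx -1.2 \cdot 10^{8}$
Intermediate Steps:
$V = - \frac{1}{24171} \approx -4.1372 \cdot 10^{-5}$
$k{\left(b,s \right)} = - 222 s + b s$ ($k{\left(b,s \right)} = b s - 222 s = - 222 s + b s$)
$\left(I + 20953\right) \left(V - 5412\right) - k{\left(-109,223 \right)} = \left(1234 + 20953\right) \left(- \frac{1}{24171} - 5412\right) - 223 \left(-222 - 109\right) = 22187 \left(- \frac{130813453}{24171}\right) - 223 \left(-331\right) = - \frac{2902358081711}{24171} - -73813 = - \frac{2902358081711}{24171} + 73813 = - \frac{2900573947688}{24171}$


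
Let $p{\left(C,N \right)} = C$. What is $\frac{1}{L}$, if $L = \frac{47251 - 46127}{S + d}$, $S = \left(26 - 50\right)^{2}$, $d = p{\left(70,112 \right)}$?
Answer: $\frac{323}{562} \approx 0.57473$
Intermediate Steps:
$d = 70$
$S = 576$ ($S = \left(-24\right)^{2} = 576$)
$L = \frac{562}{323}$ ($L = \frac{47251 - 46127}{576 + 70} = \frac{1124}{646} = 1124 \cdot \frac{1}{646} = \frac{562}{323} \approx 1.7399$)
$\frac{1}{L} = \frac{1}{\frac{562}{323}} = \frac{323}{562}$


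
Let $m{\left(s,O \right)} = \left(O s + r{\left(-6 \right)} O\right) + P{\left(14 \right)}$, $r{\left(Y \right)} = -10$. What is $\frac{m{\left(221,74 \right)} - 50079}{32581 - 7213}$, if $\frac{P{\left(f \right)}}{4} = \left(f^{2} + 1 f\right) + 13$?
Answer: $- \frac{11191}{8456} \approx -1.3234$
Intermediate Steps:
$P{\left(f \right)} = 52 + 4 f + 4 f^{2}$ ($P{\left(f \right)} = 4 \left(\left(f^{2} + 1 f\right) + 13\right) = 4 \left(\left(f^{2} + f\right) + 13\right) = 4 \left(\left(f + f^{2}\right) + 13\right) = 4 \left(13 + f + f^{2}\right) = 52 + 4 f + 4 f^{2}$)
$m{\left(s,O \right)} = 892 - 10 O + O s$ ($m{\left(s,O \right)} = \left(O s - 10 O\right) + \left(52 + 4 \cdot 14 + 4 \cdot 14^{2}\right) = \left(- 10 O + O s\right) + \left(52 + 56 + 4 \cdot 196\right) = \left(- 10 O + O s\right) + \left(52 + 56 + 784\right) = \left(- 10 O + O s\right) + 892 = 892 - 10 O + O s$)
$\frac{m{\left(221,74 \right)} - 50079}{32581 - 7213} = \frac{\left(892 - 740 + 74 \cdot 221\right) - 50079}{32581 - 7213} = \frac{\left(892 - 740 + 16354\right) - 50079}{25368} = \left(16506 - 50079\right) \frac{1}{25368} = \left(-33573\right) \frac{1}{25368} = - \frac{11191}{8456}$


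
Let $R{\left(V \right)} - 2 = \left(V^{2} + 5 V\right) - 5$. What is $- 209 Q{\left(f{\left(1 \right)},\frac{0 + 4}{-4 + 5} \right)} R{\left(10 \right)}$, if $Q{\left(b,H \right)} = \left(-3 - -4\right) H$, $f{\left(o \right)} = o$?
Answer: $-122892$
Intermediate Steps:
$Q{\left(b,H \right)} = H$ ($Q{\left(b,H \right)} = \left(-3 + \left(-1 + 5\right)\right) H = \left(-3 + 4\right) H = 1 H = H$)
$R{\left(V \right)} = -3 + V^{2} + 5 V$ ($R{\left(V \right)} = 2 - \left(5 - V^{2} - 5 V\right) = 2 + \left(-5 + V^{2} + 5 V\right) = -3 + V^{2} + 5 V$)
$- 209 Q{\left(f{\left(1 \right)},\frac{0 + 4}{-4 + 5} \right)} R{\left(10 \right)} = - 209 \frac{0 + 4}{-4 + 5} \left(-3 + 10^{2} + 5 \cdot 10\right) = - 209 \cdot \frac{4}{1} \left(-3 + 100 + 50\right) = - 209 \cdot 4 \cdot 1 \cdot 147 = \left(-209\right) 4 \cdot 147 = \left(-836\right) 147 = -122892$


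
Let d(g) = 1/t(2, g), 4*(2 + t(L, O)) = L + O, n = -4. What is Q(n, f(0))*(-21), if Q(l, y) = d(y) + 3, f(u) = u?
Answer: -49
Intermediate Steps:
t(L, O) = -2 + L/4 + O/4 (t(L, O) = -2 + (L + O)/4 = -2 + (L/4 + O/4) = -2 + L/4 + O/4)
d(g) = 1/(-3/2 + g/4) (d(g) = 1/(-2 + (¼)*2 + g/4) = 1/(-2 + ½ + g/4) = 1/(-3/2 + g/4))
Q(l, y) = 3 + 4/(-6 + y) (Q(l, y) = 4/(-6 + y) + 3 = 3 + 4/(-6 + y))
Q(n, f(0))*(-21) = ((-14 + 3*0)/(-6 + 0))*(-21) = ((-14 + 0)/(-6))*(-21) = -⅙*(-14)*(-21) = (7/3)*(-21) = -49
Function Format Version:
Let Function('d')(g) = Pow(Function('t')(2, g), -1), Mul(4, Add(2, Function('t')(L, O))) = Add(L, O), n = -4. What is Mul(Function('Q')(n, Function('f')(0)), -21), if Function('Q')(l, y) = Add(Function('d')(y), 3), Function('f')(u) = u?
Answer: -49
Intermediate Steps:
Function('t')(L, O) = Add(-2, Mul(Rational(1, 4), L), Mul(Rational(1, 4), O)) (Function('t')(L, O) = Add(-2, Mul(Rational(1, 4), Add(L, O))) = Add(-2, Add(Mul(Rational(1, 4), L), Mul(Rational(1, 4), O))) = Add(-2, Mul(Rational(1, 4), L), Mul(Rational(1, 4), O)))
Function('d')(g) = Pow(Add(Rational(-3, 2), Mul(Rational(1, 4), g)), -1) (Function('d')(g) = Pow(Add(-2, Mul(Rational(1, 4), 2), Mul(Rational(1, 4), g)), -1) = Pow(Add(-2, Rational(1, 2), Mul(Rational(1, 4), g)), -1) = Pow(Add(Rational(-3, 2), Mul(Rational(1, 4), g)), -1))
Function('Q')(l, y) = Add(3, Mul(4, Pow(Add(-6, y), -1))) (Function('Q')(l, y) = Add(Mul(4, Pow(Add(-6, y), -1)), 3) = Add(3, Mul(4, Pow(Add(-6, y), -1))))
Mul(Function('Q')(n, Function('f')(0)), -21) = Mul(Mul(Pow(Add(-6, 0), -1), Add(-14, Mul(3, 0))), -21) = Mul(Mul(Pow(-6, -1), Add(-14, 0)), -21) = Mul(Mul(Rational(-1, 6), -14), -21) = Mul(Rational(7, 3), -21) = -49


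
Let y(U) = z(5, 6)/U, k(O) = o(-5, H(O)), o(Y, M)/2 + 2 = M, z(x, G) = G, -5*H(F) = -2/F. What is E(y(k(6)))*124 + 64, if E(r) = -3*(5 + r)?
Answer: -35344/29 ≈ -1218.8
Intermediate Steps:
H(F) = 2/(5*F) (H(F) = -(-2)/(5*F) = 2/(5*F))
o(Y, M) = -4 + 2*M
k(O) = -4 + 4/(5*O) (k(O) = -4 + 2*(2/(5*O)) = -4 + 4/(5*O))
y(U) = 6/U
E(r) = -15 - 3*r
E(y(k(6)))*124 + 64 = (-15 - 18/(-4 + (⅘)/6))*124 + 64 = (-15 - 18/(-4 + (⅘)*(⅙)))*124 + 64 = (-15 - 18/(-4 + 2/15))*124 + 64 = (-15 - 18/(-58/15))*124 + 64 = (-15 - 18*(-15)/58)*124 + 64 = (-15 - 3*(-45/29))*124 + 64 = (-15 + 135/29)*124 + 64 = -300/29*124 + 64 = -37200/29 + 64 = -35344/29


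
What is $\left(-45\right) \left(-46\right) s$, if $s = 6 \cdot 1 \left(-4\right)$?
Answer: $-49680$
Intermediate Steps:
$s = -24$ ($s = 6 \left(-4\right) = -24$)
$\left(-45\right) \left(-46\right) s = \left(-45\right) \left(-46\right) \left(-24\right) = 2070 \left(-24\right) = -49680$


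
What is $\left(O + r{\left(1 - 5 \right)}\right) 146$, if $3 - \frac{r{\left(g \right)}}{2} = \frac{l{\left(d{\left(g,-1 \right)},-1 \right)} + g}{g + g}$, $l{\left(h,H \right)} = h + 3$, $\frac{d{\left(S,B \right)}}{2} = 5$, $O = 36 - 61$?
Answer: $- \frac{4891}{2} \approx -2445.5$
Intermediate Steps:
$O = -25$ ($O = 36 - 61 = -25$)
$d{\left(S,B \right)} = 10$ ($d{\left(S,B \right)} = 2 \cdot 5 = 10$)
$l{\left(h,H \right)} = 3 + h$
$r{\left(g \right)} = 6 - \frac{13 + g}{g}$ ($r{\left(g \right)} = 6 - 2 \frac{\left(3 + 10\right) + g}{g + g} = 6 - 2 \frac{13 + g}{2 g} = 6 - \frac{13 + g}{g}$)
$\left(O + r{\left(1 - 5 \right)}\right) 146 = \left(-25 + \left(5 - \frac{13}{1 - 5}\right)\right) 146 = \left(-25 + \left(5 - \frac{13}{-4}\right)\right) 146 = \left(-25 + \left(5 - - \frac{13}{4}\right)\right) 146 = \left(-25 + \left(5 + \frac{13}{4}\right)\right) 146 = \left(-25 + \frac{33}{4}\right) 146 = \left(- \frac{67}{4}\right) 146 = - \frac{4891}{2}$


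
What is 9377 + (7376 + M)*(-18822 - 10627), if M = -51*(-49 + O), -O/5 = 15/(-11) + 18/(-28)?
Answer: -6066098391/22 ≈ -2.7573e+8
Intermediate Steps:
O = 1545/154 (O = -5*(15/(-11) + 18/(-28)) = -5*(15*(-1/11) + 18*(-1/28)) = -5*(-15/11 - 9/14) = -5*(-309/154) = 1545/154 ≈ 10.032)
M = 306051/154 (M = -51*(-49 + 1545/154) = -51*(-6001/154) = 306051/154 ≈ 1987.3)
9377 + (7376 + M)*(-18822 - 10627) = 9377 + (7376 + 306051/154)*(-18822 - 10627) = 9377 + (1441955/154)*(-29449) = 9377 - 6066304685/22 = -6066098391/22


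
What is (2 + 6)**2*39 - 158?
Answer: 2338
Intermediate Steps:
(2 + 6)**2*39 - 158 = 8**2*39 - 158 = 64*39 - 158 = 2496 - 158 = 2338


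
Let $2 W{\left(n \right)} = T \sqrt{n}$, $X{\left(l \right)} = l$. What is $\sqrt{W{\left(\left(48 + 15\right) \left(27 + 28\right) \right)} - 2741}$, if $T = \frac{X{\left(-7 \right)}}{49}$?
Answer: $\frac{\sqrt{-537236 - 42 \sqrt{385}}}{14} \approx 52.395 i$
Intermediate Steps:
$T = - \frac{1}{7}$ ($T = - \frac{7}{49} = \left(-7\right) \frac{1}{49} = - \frac{1}{7} \approx -0.14286$)
$W{\left(n \right)} = - \frac{\sqrt{n}}{14}$ ($W{\left(n \right)} = \frac{\left(- \frac{1}{7}\right) \sqrt{n}}{2} = - \frac{\sqrt{n}}{14}$)
$\sqrt{W{\left(\left(48 + 15\right) \left(27 + 28\right) \right)} - 2741} = \sqrt{- \frac{\sqrt{\left(48 + 15\right) \left(27 + 28\right)}}{14} - 2741} = \sqrt{- \frac{\sqrt{63 \cdot 55}}{14} - 2741} = \sqrt{- \frac{\sqrt{3465}}{14} - 2741} = \sqrt{- \frac{3 \sqrt{385}}{14} - 2741} = \sqrt{-2741 - \frac{3 \sqrt{385}}{14}}$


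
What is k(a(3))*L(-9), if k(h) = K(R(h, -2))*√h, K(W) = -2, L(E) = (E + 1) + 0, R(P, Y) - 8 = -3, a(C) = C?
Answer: 16*√3 ≈ 27.713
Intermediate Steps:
R(P, Y) = 5 (R(P, Y) = 8 - 3 = 5)
L(E) = 1 + E (L(E) = (1 + E) + 0 = 1 + E)
k(h) = -2*√h
k(a(3))*L(-9) = (-2*√3)*(1 - 9) = -2*√3*(-8) = 16*√3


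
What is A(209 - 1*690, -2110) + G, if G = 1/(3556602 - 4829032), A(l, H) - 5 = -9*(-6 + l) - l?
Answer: 6195461669/1272430 ≈ 4869.0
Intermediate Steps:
A(l, H) = 59 - 10*l (A(l, H) = 5 + (-9*(-6 + l) - l) = 5 + ((54 - 9*l) - l) = 5 + (54 - 10*l) = 59 - 10*l)
G = -1/1272430 (G = 1/(-1272430) = -1/1272430 ≈ -7.8590e-7)
A(209 - 1*690, -2110) + G = (59 - 10*(209 - 1*690)) - 1/1272430 = (59 - 10*(209 - 690)) - 1/1272430 = (59 - 10*(-481)) - 1/1272430 = (59 + 4810) - 1/1272430 = 4869 - 1/1272430 = 6195461669/1272430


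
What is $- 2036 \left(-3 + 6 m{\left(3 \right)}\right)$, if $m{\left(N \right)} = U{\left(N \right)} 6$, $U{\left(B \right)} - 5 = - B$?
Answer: $-140484$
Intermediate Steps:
$U{\left(B \right)} = 5 - B$
$m{\left(N \right)} = 30 - 6 N$ ($m{\left(N \right)} = \left(5 - N\right) 6 = 30 - 6 N$)
$- 2036 \left(-3 + 6 m{\left(3 \right)}\right) = - 2036 \left(-3 + 6 \left(30 - 18\right)\right) = - 2036 \left(-3 + 6 \cdot 12\right) = - 2036 \left(-3 + 72\right) = \left(-2036\right) 69 = -140484$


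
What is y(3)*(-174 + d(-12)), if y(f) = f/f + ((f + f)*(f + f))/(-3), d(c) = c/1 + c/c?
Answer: 2035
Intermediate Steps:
d(c) = 1 + c (d(c) = c*1 + 1 = c + 1 = 1 + c)
y(f) = 1 - 4*f²/3 (y(f) = 1 + ((2*f)*(2*f))*(-⅓) = 1 + (4*f²)*(-⅓) = 1 - 4*f²/3)
y(3)*(-174 + d(-12)) = (1 - 4/3*3²)*(-174 + (1 - 12)) = (1 - 4/3*9)*(-174 - 11) = (1 - 12)*(-185) = -11*(-185) = 2035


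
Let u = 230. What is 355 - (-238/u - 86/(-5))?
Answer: 38966/115 ≈ 338.83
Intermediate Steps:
355 - (-238/u - 86/(-5)) = 355 - (-238/230 - 86/(-5)) = 355 - (-238*1/230 - 86*(-1/5)) = 355 - (-119/115 + 86/5) = 355 - 1*1859/115 = 355 - 1859/115 = 38966/115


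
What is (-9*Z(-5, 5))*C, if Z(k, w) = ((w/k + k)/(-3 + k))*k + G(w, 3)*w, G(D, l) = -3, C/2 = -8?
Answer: -2700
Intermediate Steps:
C = -16 (C = 2*(-8) = -16)
Z(k, w) = -3*w + k*(k + w/k)/(-3 + k) (Z(k, w) = ((w/k + k)/(-3 + k))*k - 3*w = ((k + w/k)/(-3 + k))*k - 3*w = k*(k + w/k)/(-3 + k) - 3*w = -3*w + k*(k + w/k)/(-3 + k))
(-9*Z(-5, 5))*C = -9*((-5)**2 + 10*5 - 3*(-5)*5)/(-3 - 5)*(-16) = -9*(25 + 50 + 75)/(-8)*(-16) = -(-9)*150/8*(-16) = -9*(-75/4)*(-16) = (675/4)*(-16) = -2700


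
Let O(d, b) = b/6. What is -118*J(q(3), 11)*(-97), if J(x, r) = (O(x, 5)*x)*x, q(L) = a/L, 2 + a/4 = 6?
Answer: 7325440/27 ≈ 2.7131e+5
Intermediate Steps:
a = 16 (a = -8 + 4*6 = -8 + 24 = 16)
O(d, b) = b/6 (O(d, b) = b*(⅙) = b/6)
q(L) = 16/L
J(x, r) = 5*x²/6 (J(x, r) = (((⅙)*5)*x)*x = (5*x/6)*x = 5*x²/6)
-118*J(q(3), 11)*(-97) = -295*(16/3)²/3*(-97) = -295*256/(3*9)*(-97) = -118*640/27*(-97) = -75520/27*(-97) = 7325440/27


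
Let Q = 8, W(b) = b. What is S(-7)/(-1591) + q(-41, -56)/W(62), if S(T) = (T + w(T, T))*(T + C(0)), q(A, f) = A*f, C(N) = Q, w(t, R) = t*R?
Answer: 1825166/49321 ≈ 37.006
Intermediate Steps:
w(t, R) = R*t
C(N) = 8
S(T) = (8 + T)*(T + T²) (S(T) = (T + T*T)*(T + 8) = (T + T²)*(8 + T) = (8 + T)*(T + T²))
S(-7)/(-1591) + q(-41, -56)/W(62) = -7*(8 + (-7)² + 9*(-7))/(-1591) - 41*(-56)/62 = -7*(8 + 49 - 63)*(-1/1591) + 2296*(1/62) = -7*(-6)*(-1/1591) + 1148/31 = 42*(-1/1591) + 1148/31 = -42/1591 + 1148/31 = 1825166/49321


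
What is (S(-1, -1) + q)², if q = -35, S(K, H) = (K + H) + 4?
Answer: 1089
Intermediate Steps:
S(K, H) = 4 + H + K (S(K, H) = (H + K) + 4 = 4 + H + K)
(S(-1, -1) + q)² = ((4 - 1 - 1) - 35)² = (2 - 35)² = (-33)² = 1089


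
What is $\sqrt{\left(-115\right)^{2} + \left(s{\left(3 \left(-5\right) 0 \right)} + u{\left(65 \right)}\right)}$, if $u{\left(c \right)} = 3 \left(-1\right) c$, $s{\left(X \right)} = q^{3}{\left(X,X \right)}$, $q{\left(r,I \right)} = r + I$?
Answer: $\sqrt{13030} \approx 114.15$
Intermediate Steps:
$q{\left(r,I \right)} = I + r$
$s{\left(X \right)} = 8 X^{3}$ ($s{\left(X \right)} = \left(X + X\right)^{3} = \left(2 X\right)^{3} = 8 X^{3}$)
$u{\left(c \right)} = - 3 c$
$\sqrt{\left(-115\right)^{2} + \left(s{\left(3 \left(-5\right) 0 \right)} + u{\left(65 \right)}\right)} = \sqrt{\left(-115\right)^{2} + \left(8 \left(3 \left(-5\right) 0\right)^{3} - 195\right)} = \sqrt{13225 - \left(195 - 8 \left(\left(-15\right) 0\right)^{3}\right)} = \sqrt{13225 - \left(195 - 8 \cdot 0^{3}\right)} = \sqrt{13225 + \left(8 \cdot 0 - 195\right)} = \sqrt{13225 + \left(0 - 195\right)} = \sqrt{13225 - 195} = \sqrt{13030}$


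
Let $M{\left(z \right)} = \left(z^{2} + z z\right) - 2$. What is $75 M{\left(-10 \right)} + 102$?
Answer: $14952$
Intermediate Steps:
$M{\left(z \right)} = -2 + 2 z^{2}$ ($M{\left(z \right)} = \left(z^{2} + z^{2}\right) - 2 = 2 z^{2} - 2 = -2 + 2 z^{2}$)
$75 M{\left(-10 \right)} + 102 = 75 \left(-2 + 2 \left(-10\right)^{2}\right) + 102 = 75 \left(-2 + 2 \cdot 100\right) + 102 = 75 \left(-2 + 200\right) + 102 = 75 \cdot 198 + 102 = 14850 + 102 = 14952$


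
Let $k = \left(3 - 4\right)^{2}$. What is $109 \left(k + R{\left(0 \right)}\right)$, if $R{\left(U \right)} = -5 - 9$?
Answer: $-1417$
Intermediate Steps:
$R{\left(U \right)} = -14$ ($R{\left(U \right)} = -5 - 9 = -14$)
$k = 1$ ($k = \left(-1\right)^{2} = 1$)
$109 \left(k + R{\left(0 \right)}\right) = 109 \left(1 - 14\right) = 109 \left(-13\right) = -1417$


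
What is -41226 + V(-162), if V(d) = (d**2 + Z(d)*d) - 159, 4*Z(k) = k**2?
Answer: -1078023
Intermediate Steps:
Z(k) = k**2/4
V(d) = -159 + d**2 + d**3/4 (V(d) = (d**2 + (d**2/4)*d) - 159 = (d**2 + d**3/4) - 159 = -159 + d**2 + d**3/4)
-41226 + V(-162) = -41226 + (-159 + (-162)**2 + (1/4)*(-162)**3) = -41226 + (-159 + 26244 + (1/4)*(-4251528)) = -41226 + (-159 + 26244 - 1062882) = -41226 - 1036797 = -1078023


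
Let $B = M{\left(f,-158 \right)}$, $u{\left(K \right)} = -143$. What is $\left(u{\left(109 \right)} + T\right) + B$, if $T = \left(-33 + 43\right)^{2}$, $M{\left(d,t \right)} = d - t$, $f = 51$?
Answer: $166$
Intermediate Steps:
$T = 100$ ($T = 10^{2} = 100$)
$B = 209$ ($B = 51 - -158 = 51 + 158 = 209$)
$\left(u{\left(109 \right)} + T\right) + B = \left(-143 + 100\right) + 209 = -43 + 209 = 166$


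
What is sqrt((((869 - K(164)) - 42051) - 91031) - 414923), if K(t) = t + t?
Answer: 2*I*sqrt(136866) ≈ 739.91*I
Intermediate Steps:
K(t) = 2*t
sqrt((((869 - K(164)) - 42051) - 91031) - 414923) = sqrt((((869 - 2*164) - 42051) - 91031) - 414923) = sqrt((((869 - 1*328) - 42051) - 91031) - 414923) = sqrt((((869 - 328) - 42051) - 91031) - 414923) = sqrt(((541 - 42051) - 91031) - 414923) = sqrt((-41510 - 91031) - 414923) = sqrt(-132541 - 414923) = sqrt(-547464) = 2*I*sqrt(136866)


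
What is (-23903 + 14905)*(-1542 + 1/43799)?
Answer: 607707436886/43799 ≈ 1.3875e+7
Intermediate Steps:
(-23903 + 14905)*(-1542 + 1/43799) = -8998*(-1542 + 1/43799) = -8998*(-67538057/43799) = 607707436886/43799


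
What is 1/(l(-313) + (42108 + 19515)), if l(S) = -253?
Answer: 1/61370 ≈ 1.6295e-5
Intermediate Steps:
1/(l(-313) + (42108 + 19515)) = 1/(-253 + (42108 + 19515)) = 1/(-253 + 61623) = 1/61370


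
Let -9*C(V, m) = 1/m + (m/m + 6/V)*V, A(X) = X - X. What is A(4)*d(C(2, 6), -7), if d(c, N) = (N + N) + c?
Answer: 0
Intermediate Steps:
A(X) = 0
C(V, m) = -1/(9*m) - V*(1 + 6/V)/9 (C(V, m) = -(1/m + (m/m + 6/V)*V)/9 = -(1/m + (1 + 6/V)*V)/9 = -(1/m + V*(1 + 6/V))/9 = -1/(9*m) - V*(1 + 6/V)/9)
d(c, N) = c + 2*N (d(c, N) = 2*N + c = c + 2*N)
A(4)*d(C(2, 6), -7) = 0*((1/9)*(-1 - 1*6*(6 + 2))/6 + 2*(-7)) = 0*((1/9)*(1/6)*(-1 - 1*6*8) - 14) = 0*((1/9)*(1/6)*(-1 - 48) - 14) = 0*((1/9)*(1/6)*(-49) - 14) = 0*(-49/54 - 14) = 0*(-805/54) = 0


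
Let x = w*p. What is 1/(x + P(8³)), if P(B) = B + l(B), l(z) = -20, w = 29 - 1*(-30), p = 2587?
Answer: 1/153125 ≈ 6.5306e-6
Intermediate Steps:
w = 59 (w = 29 + 30 = 59)
P(B) = -20 + B (P(B) = B - 20 = -20 + B)
x = 152633 (x = 59*2587 = 152633)
1/(x + P(8³)) = 1/(152633 + (-20 + 8³)) = 1/(152633 + (-20 + 512)) = 1/(152633 + 492) = 1/153125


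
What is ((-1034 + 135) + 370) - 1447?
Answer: -1976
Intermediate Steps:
((-1034 + 135) + 370) - 1447 = (-899 + 370) - 1447 = -529 - 1447 = -1976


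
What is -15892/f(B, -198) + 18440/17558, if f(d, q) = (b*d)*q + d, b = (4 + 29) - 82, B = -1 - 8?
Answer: 944670808/766643733 ≈ 1.2322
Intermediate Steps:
B = -9
b = -49 (b = 33 - 82 = -49)
f(d, q) = d - 49*d*q (f(d, q) = (-49*d)*q + d = -49*d*q + d = d - 49*d*q)
-15892/f(B, -198) + 18440/17558 = -15892*(-1/(9*(1 - 49*(-198)))) + 18440/17558 = -15892*(-1/(9*(1 + 9702))) + 18440*(1/17558) = -15892/((-9*9703)) + 9220/8779 = -15892/(-87327) + 9220/8779 = -15892*(-1/87327) + 9220/8779 = 15892/87327 + 9220/8779 = 944670808/766643733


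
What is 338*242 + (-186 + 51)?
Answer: 81661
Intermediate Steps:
338*242 + (-186 + 51) = 81796 - 135 = 81661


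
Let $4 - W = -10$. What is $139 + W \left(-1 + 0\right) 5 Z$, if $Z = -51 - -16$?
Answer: $2589$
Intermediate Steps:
$W = 14$ ($W = 4 - -10 = 4 + 10 = 14$)
$Z = -35$ ($Z = -51 + 16 = -35$)
$139 + W \left(-1 + 0\right) 5 Z = 139 + 14 \left(-1 + 0\right) 5 \left(-35\right) = 139 + 14 \left(\left(-1\right) 5\right) \left(-35\right) = 139 + 14 \left(-5\right) \left(-35\right) = 139 - -2450 = 139 + 2450 = 2589$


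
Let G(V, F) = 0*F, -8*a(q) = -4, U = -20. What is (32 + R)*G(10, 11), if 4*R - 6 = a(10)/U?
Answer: 0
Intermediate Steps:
a(q) = 1/2 (a(q) = -1/8*(-4) = 1/2)
G(V, F) = 0
R = 239/160 (R = 3/2 + ((1/2)/(-20))/4 = 3/2 + ((1/2)*(-1/20))/4 = 3/2 + (1/4)*(-1/40) = 3/2 - 1/160 = 239/160 ≈ 1.4937)
(32 + R)*G(10, 11) = (32 + 239/160)*0 = (5359/160)*0 = 0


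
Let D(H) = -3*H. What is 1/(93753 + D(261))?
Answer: 1/92970 ≈ 1.0756e-5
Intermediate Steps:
1/(93753 + D(261)) = 1/(93753 - 3*261) = 1/(93753 - 783) = 1/92970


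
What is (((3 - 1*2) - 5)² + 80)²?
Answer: 9216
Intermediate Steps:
(((3 - 1*2) - 5)² + 80)² = (((3 - 2) - 5)² + 80)² = ((1 - 5)² + 80)² = ((-4)² + 80)² = (16 + 80)² = 96² = 9216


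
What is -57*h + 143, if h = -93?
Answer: 5444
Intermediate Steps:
-57*h + 143 = -57*(-93) + 143 = 5301 + 143 = 5444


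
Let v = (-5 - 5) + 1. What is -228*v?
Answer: 2052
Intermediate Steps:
v = -9 (v = -10 + 1 = -9)
-228*v = -228*(-9) = 2052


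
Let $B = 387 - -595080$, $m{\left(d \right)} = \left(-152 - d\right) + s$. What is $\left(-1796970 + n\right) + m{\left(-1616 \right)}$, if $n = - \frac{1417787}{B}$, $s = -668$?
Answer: $- \frac{1069563761045}{595467} \approx -1.7962 \cdot 10^{6}$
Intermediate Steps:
$m{\left(d \right)} = -820 - d$ ($m{\left(d \right)} = \left(-152 - d\right) - 668 = -820 - d$)
$B = 595467$ ($B = 387 + 595080 = 595467$)
$n = - \frac{1417787}{595467} \approx -2.381$
$\left(-1796970 + n\right) + m{\left(-1616 \right)} = \left(-1796970 - \frac{1417787}{595467}\right) - -796 = - \frac{1070037752777}{595467} + \left(-820 + 1616\right) = - \frac{1070037752777}{595467} + 796 = - \frac{1069563761045}{595467}$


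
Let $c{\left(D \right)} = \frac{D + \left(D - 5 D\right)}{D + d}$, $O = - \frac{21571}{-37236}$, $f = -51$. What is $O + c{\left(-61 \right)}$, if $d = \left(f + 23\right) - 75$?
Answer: $- \frac{204784}{381669} \approx -0.53655$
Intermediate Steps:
$d = -103$ ($d = \left(-51 + 23\right) - 75 = -28 - 75 = -103$)
$O = \frac{21571}{37236}$ ($O = \left(-21571\right) \left(- \frac{1}{37236}\right) = \frac{21571}{37236} \approx 0.5793$)
$c{\left(D \right)} = - \frac{3 D}{-103 + D}$ ($c{\left(D \right)} = \frac{D + \left(D - 5 D\right)}{D - 103} = \frac{D - 4 D}{-103 + D} = \frac{\left(-3\right) D}{-103 + D} = - \frac{3 D}{-103 + D}$)
$O + c{\left(-61 \right)} = \frac{21571}{37236} - - \frac{183}{-103 - 61} = \frac{21571}{37236} - - \frac{183}{-164} = \frac{21571}{37236} - \left(-183\right) \left(- \frac{1}{164}\right) = \frac{21571}{37236} - \frac{183}{164} = - \frac{204784}{381669}$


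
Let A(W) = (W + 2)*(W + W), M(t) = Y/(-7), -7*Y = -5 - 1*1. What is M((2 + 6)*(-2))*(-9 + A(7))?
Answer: -702/49 ≈ -14.327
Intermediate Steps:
Y = 6/7 (Y = -(-5 - 1*1)/7 = -(-5 - 1)/7 = -1/7*(-6) = 6/7 ≈ 0.85714)
M(t) = -6/49 (M(t) = (6/7)/(-7) = (6/7)*(-1/7) = -6/49)
A(W) = 2*W*(2 + W) (A(W) = (2 + W)*(2*W) = 2*W*(2 + W))
M((2 + 6)*(-2))*(-9 + A(7)) = -6*(-9 + 2*7*(2 + 7))/49 = -6*(-9 + 2*7*9)/49 = -6*(-9 + 126)/49 = -6/49*117 = -702/49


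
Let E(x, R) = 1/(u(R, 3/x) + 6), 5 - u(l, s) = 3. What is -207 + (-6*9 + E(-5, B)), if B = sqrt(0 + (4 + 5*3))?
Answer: -2087/8 ≈ -260.88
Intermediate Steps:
u(l, s) = 2 (u(l, s) = 5 - 1*3 = 5 - 3 = 2)
B = sqrt(19) (B = sqrt(0 + (4 + 15)) = sqrt(0 + 19) = sqrt(19) ≈ 4.3589)
E(x, R) = 1/8 (E(x, R) = 1/(2 + 6) = 1/8)
-207 + (-6*9 + E(-5, B)) = -207 + (-6*9 + 1/8) = -207 + (-54 + 1/8) = -207 - 431/8 = -2087/8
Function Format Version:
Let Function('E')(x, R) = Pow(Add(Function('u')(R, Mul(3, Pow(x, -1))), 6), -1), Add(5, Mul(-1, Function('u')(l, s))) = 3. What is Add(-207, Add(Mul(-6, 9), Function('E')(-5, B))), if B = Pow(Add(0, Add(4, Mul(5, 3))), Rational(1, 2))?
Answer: Rational(-2087, 8) ≈ -260.88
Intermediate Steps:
Function('u')(l, s) = 2 (Function('u')(l, s) = Add(5, Mul(-1, 3)) = Add(5, -3) = 2)
B = Pow(19, Rational(1, 2)) (B = Pow(Add(0, Add(4, 15)), Rational(1, 2)) = Pow(Add(0, 19), Rational(1, 2)) = Pow(19, Rational(1, 2)) ≈ 4.3589)
Function('E')(x, R) = Rational(1, 8) (Function('E')(x, R) = Pow(Add(2, 6), -1) = Pow(8, -1) = Rational(1, 8))
Add(-207, Add(Mul(-6, 9), Function('E')(-5, B))) = Add(-207, Add(Mul(-6, 9), Rational(1, 8))) = Add(-207, Add(-54, Rational(1, 8))) = Add(-207, Rational(-431, 8)) = Rational(-2087, 8)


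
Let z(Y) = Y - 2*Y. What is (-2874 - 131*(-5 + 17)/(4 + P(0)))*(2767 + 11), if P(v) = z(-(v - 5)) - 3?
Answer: -6892218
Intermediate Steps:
z(Y) = -Y
P(v) = -8 + v (P(v) = -(-1)*(v - 5) - 3 = -(-1)*(-5 + v) - 3 = -(5 - v) - 3 = (-5 + v) - 3 = -8 + v)
(-2874 - 131*(-5 + 17)/(4 + P(0)))*(2767 + 11) = (-2874 - 131*(-5 + 17)/(4 + (-8 + 0)))*(2767 + 11) = (-2874 - 1572/(4 - 8))*2778 = (-2874 - 1572/(-4))*2778 = (-2874 - 1572*(-1)/4)*2778 = (-2874 - 131*(-3))*2778 = (-2874 + 393)*2778 = -2481*2778 = -6892218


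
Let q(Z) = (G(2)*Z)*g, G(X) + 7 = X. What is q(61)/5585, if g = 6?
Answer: -366/1117 ≈ -0.32766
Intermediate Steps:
G(X) = -7 + X
q(Z) = -30*Z (q(Z) = ((-7 + 2)*Z)*6 = -5*Z*6 = -30*Z)
q(61)/5585 = -30*61/5585 = -1830*1/5585 = -366/1117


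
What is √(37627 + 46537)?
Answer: 2*√21041 ≈ 290.11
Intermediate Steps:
√(37627 + 46537) = √84164 = 2*√21041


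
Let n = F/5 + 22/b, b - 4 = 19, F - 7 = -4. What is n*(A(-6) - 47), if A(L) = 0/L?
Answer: -8413/115 ≈ -73.156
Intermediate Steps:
F = 3 (F = 7 - 4 = 3)
A(L) = 0
b = 23 (b = 4 + 19 = 23)
n = 179/115 (n = 3/5 + 22/23 = 3*(⅕) + 22*(1/23) = ⅗ + 22/23 = 179/115 ≈ 1.5565)
n*(A(-6) - 47) = 179*(0 - 47)/115 = (179/115)*(-47) = -8413/115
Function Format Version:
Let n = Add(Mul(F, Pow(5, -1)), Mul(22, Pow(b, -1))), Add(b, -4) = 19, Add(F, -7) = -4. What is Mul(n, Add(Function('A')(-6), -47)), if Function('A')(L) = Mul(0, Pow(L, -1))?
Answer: Rational(-8413, 115) ≈ -73.156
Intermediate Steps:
F = 3 (F = Add(7, -4) = 3)
Function('A')(L) = 0
b = 23 (b = Add(4, 19) = 23)
n = Rational(179, 115) (n = Add(Mul(3, Pow(5, -1)), Mul(22, Pow(23, -1))) = Add(Mul(3, Rational(1, 5)), Mul(22, Rational(1, 23))) = Add(Rational(3, 5), Rational(22, 23)) = Rational(179, 115) ≈ 1.5565)
Mul(n, Add(Function('A')(-6), -47)) = Mul(Rational(179, 115), Add(0, -47)) = Mul(Rational(179, 115), -47) = Rational(-8413, 115)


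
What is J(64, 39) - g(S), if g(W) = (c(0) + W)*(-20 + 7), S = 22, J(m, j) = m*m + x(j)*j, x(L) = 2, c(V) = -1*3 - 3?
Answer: 4382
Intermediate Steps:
c(V) = -6 (c(V) = -3 - 3 = -6)
J(m, j) = m² + 2*j (J(m, j) = m*m + 2*j = m² + 2*j)
g(W) = 78 - 13*W (g(W) = (-6 + W)*(-20 + 7) = (-6 + W)*(-13) = 78 - 13*W)
J(64, 39) - g(S) = (64² + 2*39) - (78 - 13*22) = (4096 + 78) - (78 - 286) = 4174 - 1*(-208) = 4174 + 208 = 4382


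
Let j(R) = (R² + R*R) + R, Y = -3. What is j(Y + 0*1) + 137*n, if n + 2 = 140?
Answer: 18921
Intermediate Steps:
j(R) = R + 2*R² (j(R) = (R² + R²) + R = 2*R² + R = R + 2*R²)
n = 138 (n = -2 + 140 = 138)
j(Y + 0*1) + 137*n = (-3 + 0*1)*(1 + 2*(-3 + 0*1)) + 137*138 = (-3 + 0)*(1 + 2*(-3 + 0)) + 18906 = -3*(1 + 2*(-3)) + 18906 = -3*(1 - 6) + 18906 = -3*(-5) + 18906 = 15 + 18906 = 18921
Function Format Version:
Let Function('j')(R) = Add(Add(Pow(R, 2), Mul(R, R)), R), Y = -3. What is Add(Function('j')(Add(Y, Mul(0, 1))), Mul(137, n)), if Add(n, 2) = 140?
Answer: 18921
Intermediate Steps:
Function('j')(R) = Add(R, Mul(2, Pow(R, 2))) (Function('j')(R) = Add(Add(Pow(R, 2), Pow(R, 2)), R) = Add(Mul(2, Pow(R, 2)), R) = Add(R, Mul(2, Pow(R, 2))))
n = 138 (n = Add(-2, 140) = 138)
Add(Function('j')(Add(Y, Mul(0, 1))), Mul(137, n)) = Add(Mul(Add(-3, Mul(0, 1)), Add(1, Mul(2, Add(-3, Mul(0, 1))))), Mul(137, 138)) = Add(Mul(Add(-3, 0), Add(1, Mul(2, Add(-3, 0)))), 18906) = Add(Mul(-3, Add(1, Mul(2, -3))), 18906) = Add(Mul(-3, Add(1, -6)), 18906) = Add(Mul(-3, -5), 18906) = Add(15, 18906) = 18921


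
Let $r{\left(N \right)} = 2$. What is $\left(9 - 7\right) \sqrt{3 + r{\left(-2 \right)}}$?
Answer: $2 \sqrt{5} \approx 4.4721$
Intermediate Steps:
$\left(9 - 7\right) \sqrt{3 + r{\left(-2 \right)}} = \left(9 - 7\right) \sqrt{3 + 2} = 2 \sqrt{5}$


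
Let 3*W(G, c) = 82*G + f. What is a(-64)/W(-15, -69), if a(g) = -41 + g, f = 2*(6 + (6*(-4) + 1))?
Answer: 315/1264 ≈ 0.24921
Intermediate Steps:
f = -34 (f = 2*(6 + (-24 + 1)) = 2*(6 - 23) = 2*(-17) = -34)
W(G, c) = -34/3 + 82*G/3 (W(G, c) = (82*G - 34)/3 = (-34 + 82*G)/3 = -34/3 + 82*G/3)
a(-64)/W(-15, -69) = (-41 - 64)/(-34/3 + (82/3)*(-15)) = -105/(-34/3 - 410) = -105/(-1264/3) = -105*(-3/1264) = 315/1264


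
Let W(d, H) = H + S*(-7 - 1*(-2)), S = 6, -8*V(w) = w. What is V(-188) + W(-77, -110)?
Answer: -233/2 ≈ -116.50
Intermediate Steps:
V(w) = -w/8
W(d, H) = -30 + H (W(d, H) = H + 6*(-7 - 1*(-2)) = H + 6*(-7 + 2) = H + 6*(-5) = H - 30 = -30 + H)
V(-188) + W(-77, -110) = -1/8*(-188) + (-30 - 110) = 47/2 - 140 = -233/2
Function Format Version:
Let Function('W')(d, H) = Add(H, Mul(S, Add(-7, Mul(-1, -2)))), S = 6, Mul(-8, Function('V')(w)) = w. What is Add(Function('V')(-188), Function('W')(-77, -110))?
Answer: Rational(-233, 2) ≈ -116.50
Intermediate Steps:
Function('V')(w) = Mul(Rational(-1, 8), w)
Function('W')(d, H) = Add(-30, H) (Function('W')(d, H) = Add(H, Mul(6, Add(-7, Mul(-1, -2)))) = Add(H, Mul(6, Add(-7, 2))) = Add(H, Mul(6, -5)) = Add(H, -30) = Add(-30, H))
Add(Function('V')(-188), Function('W')(-77, -110)) = Add(Mul(Rational(-1, 8), -188), Add(-30, -110)) = Add(Rational(47, 2), -140) = Rational(-233, 2)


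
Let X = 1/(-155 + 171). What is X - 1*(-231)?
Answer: 3697/16 ≈ 231.06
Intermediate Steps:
X = 1/16 ≈ 0.062500
X - 1*(-231) = 1/16 - 1*(-231) = 1/16 + 231 = 3697/16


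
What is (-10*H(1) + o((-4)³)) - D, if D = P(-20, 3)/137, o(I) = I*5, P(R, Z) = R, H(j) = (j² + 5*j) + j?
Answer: -53410/137 ≈ -389.85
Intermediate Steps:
H(j) = j² + 6*j
o(I) = 5*I
D = -20/137 ≈ -0.14599
(-10*H(1) + o((-4)³)) - D = (-10*(6 + 1) + 5*(-4)³) - 1*(-20/137) = (-10*7 + 5*(-64)) + 20/137 = (-10*7 - 320) + 20/137 = (-70 - 320) + 20/137 = -390 + 20/137 = -53410/137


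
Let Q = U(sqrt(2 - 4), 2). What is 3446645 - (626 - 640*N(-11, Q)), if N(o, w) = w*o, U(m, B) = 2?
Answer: 3431939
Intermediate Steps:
Q = 2
N(o, w) = o*w
3446645 - (626 - 640*N(-11, Q)) = 3446645 - (626 - (-7040)*2) = 3446645 - (626 - 640*(-22)) = 3446645 - (626 + 14080) = 3446645 - 1*14706 = 3446645 - 14706 = 3431939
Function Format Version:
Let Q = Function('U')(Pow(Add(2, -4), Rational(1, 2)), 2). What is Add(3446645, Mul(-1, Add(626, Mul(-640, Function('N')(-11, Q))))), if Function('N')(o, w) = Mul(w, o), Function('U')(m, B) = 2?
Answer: 3431939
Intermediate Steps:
Q = 2
Function('N')(o, w) = Mul(o, w)
Add(3446645, Mul(-1, Add(626, Mul(-640, Function('N')(-11, Q))))) = Add(3446645, Mul(-1, Add(626, Mul(-640, Mul(-11, 2))))) = Add(3446645, Mul(-1, Add(626, Mul(-640, -22)))) = Add(3446645, Mul(-1, Add(626, 14080))) = Add(3446645, Mul(-1, 14706)) = Add(3446645, -14706) = 3431939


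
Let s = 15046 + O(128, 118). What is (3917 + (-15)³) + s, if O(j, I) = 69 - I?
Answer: 15539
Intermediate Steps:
s = 14997 (s = 15046 + (69 - 1*118) = 15046 + (69 - 118) = 15046 - 49 = 14997)
(3917 + (-15)³) + s = (3917 + (-15)³) + 14997 = (3917 - 3375) + 14997 = 542 + 14997 = 15539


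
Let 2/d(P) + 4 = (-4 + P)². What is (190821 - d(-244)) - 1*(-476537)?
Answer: 20521258499/30750 ≈ 6.6736e+5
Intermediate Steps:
d(P) = 2/(-4 + (-4 + P)²)
(190821 - d(-244)) - 1*(-476537) = (190821 - 2/(-4 + (-4 - 244)²)) - 1*(-476537) = (190821 - 2/(-4 + (-248)²)) + 476537 = (190821 - 2/(-4 + 61504)) + 476537 = (190821 - 2/61500) + 476537 = (190821 - 1*1/30750) + 476537 = (190821 - 1/30750) + 476537 = 5867745749/30750 + 476537 = 20521258499/30750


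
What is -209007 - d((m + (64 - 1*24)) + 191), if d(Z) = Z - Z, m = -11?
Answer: -209007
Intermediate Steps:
d(Z) = 0
-209007 - d((m + (64 - 1*24)) + 191) = -209007 - 1*0 = -209007 + 0 = -209007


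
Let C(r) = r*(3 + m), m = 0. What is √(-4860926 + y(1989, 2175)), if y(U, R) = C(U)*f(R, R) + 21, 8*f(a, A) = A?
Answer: I*√51818030/4 ≈ 1799.6*I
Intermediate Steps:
f(a, A) = A/8
C(r) = 3*r (C(r) = r*(3 + 0) = r*3 = 3*r)
y(U, R) = 21 + 3*R*U/8 (y(U, R) = (3*U)*(R/8) + 21 = 3*R*U/8 + 21 = 21 + 3*R*U/8)
√(-4860926 + y(1989, 2175)) = √(-4860926 + (21 + (3/8)*2175*1989)) = √(-4860926 + (21 + 12978225/8)) = √(-4860926 + 12978393/8) = √(-25909015/8) = I*√51818030/4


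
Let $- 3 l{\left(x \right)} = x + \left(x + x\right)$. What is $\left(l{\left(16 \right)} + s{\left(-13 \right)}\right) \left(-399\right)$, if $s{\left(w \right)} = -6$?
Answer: $8778$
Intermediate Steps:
$l{\left(x \right)} = - x$ ($l{\left(x \right)} = - \frac{x + \left(x + x\right)}{3} = - \frac{x + 2 x}{3} = - \frac{3 x}{3} = - x$)
$\left(l{\left(16 \right)} + s{\left(-13 \right)}\right) \left(-399\right) = \left(\left(-1\right) 16 - 6\right) \left(-399\right) = \left(-16 - 6\right) \left(-399\right) = \left(-22\right) \left(-399\right) = 8778$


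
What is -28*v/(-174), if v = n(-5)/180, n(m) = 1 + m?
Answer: -14/3915 ≈ -0.0035760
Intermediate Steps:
v = -1/45 (v = (1 - 5)/180 = -4*1/180 = -1/45 ≈ -0.022222)
-28*v/(-174) = -(-28)/(45*(-174)) = -(-28)*(-1)/(45*174) = -28*1/7830 = -14/3915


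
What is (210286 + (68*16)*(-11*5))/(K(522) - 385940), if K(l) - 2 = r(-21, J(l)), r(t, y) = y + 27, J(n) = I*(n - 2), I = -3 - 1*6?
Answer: -150446/390591 ≈ -0.38518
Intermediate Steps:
I = -9 (I = -3 - 6 = -9)
J(n) = 18 - 9*n (J(n) = -9*(n - 2) = -9*(-2 + n) = 18 - 9*n)
r(t, y) = 27 + y
K(l) = 47 - 9*l (K(l) = 2 + (27 + (18 - 9*l)) = 2 + (45 - 9*l) = 47 - 9*l)
(210286 + (68*16)*(-11*5))/(K(522) - 385940) = (210286 + (68*16)*(-11*5))/((47 - 9*522) - 385940) = (210286 + 1088*(-55))/((47 - 4698) - 385940) = (210286 - 59840)/(-4651 - 385940) = 150446/(-390591) = 150446*(-1/390591) = -150446/390591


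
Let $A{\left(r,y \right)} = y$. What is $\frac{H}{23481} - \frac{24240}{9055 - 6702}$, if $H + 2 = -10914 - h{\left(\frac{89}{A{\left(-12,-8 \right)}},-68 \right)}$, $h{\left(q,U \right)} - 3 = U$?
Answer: $- \frac{198237281}{18416931} \approx -10.764$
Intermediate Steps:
$h{\left(q,U \right)} = 3 + U$
$H = -10851$ ($H = -2 - 10849 = -10851$)
$\frac{H}{23481} - \frac{24240}{9055 - 6702} = - \frac{10851}{23481} - \frac{24240}{9055 - 6702} = \left(-10851\right) \frac{1}{23481} - \frac{24240}{2353} = - \frac{3617}{7827} - \frac{24240}{2353} = - \frac{198237281}{18416931}$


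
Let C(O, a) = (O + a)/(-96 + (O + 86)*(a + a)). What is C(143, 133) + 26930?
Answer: 818914508/30409 ≈ 26930.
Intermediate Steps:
C(O, a) = (O + a)/(-96 + 2*a*(86 + O)) (C(O, a) = (O + a)/(-96 + (86 + O)*(2*a)) = (O + a)/(-96 + 2*a*(86 + O)))
C(143, 133) + 26930 = (143 + 133)/(2*(-48 + 86*133 + 143*133)) + 26930 = (½)*276/(-48 + 11438 + 19019) + 26930 = (½)*276/30409 + 26930 = (½)*(1/30409)*276 + 26930 = 138/30409 + 26930 = 818914508/30409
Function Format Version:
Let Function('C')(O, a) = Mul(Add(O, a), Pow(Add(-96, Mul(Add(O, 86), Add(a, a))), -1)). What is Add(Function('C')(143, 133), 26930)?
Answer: Rational(818914508, 30409) ≈ 26930.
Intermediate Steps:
Function('C')(O, a) = Mul(Pow(Add(-96, Mul(2, a, Add(86, O))), -1), Add(O, a)) (Function('C')(O, a) = Mul(Add(O, a), Pow(Add(-96, Mul(Add(86, O), Mul(2, a))), -1)) = Mul(Add(O, a), Pow(Add(-96, Mul(2, a, Add(86, O))), -1)) = Mul(Pow(Add(-96, Mul(2, a, Add(86, O))), -1), Add(O, a)))
Add(Function('C')(143, 133), 26930) = Add(Mul(Rational(1, 2), Pow(Add(-48, Mul(86, 133), Mul(143, 133)), -1), Add(143, 133)), 26930) = Add(Mul(Rational(1, 2), Pow(Add(-48, 11438, 19019), -1), 276), 26930) = Add(Mul(Rational(1, 2), Pow(30409, -1), 276), 26930) = Add(Mul(Rational(1, 2), Rational(1, 30409), 276), 26930) = Add(Rational(138, 30409), 26930) = Rational(818914508, 30409)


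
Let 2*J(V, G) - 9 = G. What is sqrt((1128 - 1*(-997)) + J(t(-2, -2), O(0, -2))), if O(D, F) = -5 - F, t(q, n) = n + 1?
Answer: 4*sqrt(133) ≈ 46.130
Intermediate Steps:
t(q, n) = 1 + n
J(V, G) = 9/2 + G/2
sqrt((1128 - 1*(-997)) + J(t(-2, -2), O(0, -2))) = sqrt((1128 - 1*(-997)) + (9/2 + (-5 - 1*(-2))/2)) = sqrt((1128 + 997) + (9/2 + (-5 + 2)/2)) = sqrt(2125 + (9/2 + (1/2)*(-3))) = sqrt(2125 + (9/2 - 3/2)) = sqrt(2125 + 3) = sqrt(2128) = 4*sqrt(133)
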